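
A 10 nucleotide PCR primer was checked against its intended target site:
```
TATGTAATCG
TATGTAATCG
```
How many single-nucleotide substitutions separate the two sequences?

The two sequences are identical at every position.

0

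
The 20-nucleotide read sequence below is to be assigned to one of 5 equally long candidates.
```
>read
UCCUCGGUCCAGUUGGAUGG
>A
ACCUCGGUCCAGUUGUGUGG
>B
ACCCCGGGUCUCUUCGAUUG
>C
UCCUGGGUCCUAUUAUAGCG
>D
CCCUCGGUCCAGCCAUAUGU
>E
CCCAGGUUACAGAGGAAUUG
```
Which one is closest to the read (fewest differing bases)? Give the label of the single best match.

A

Hamming distances to read — A: 3; B: 8; C: 7; D: 6; E: 9.
Smallest is A with 3 mismatches.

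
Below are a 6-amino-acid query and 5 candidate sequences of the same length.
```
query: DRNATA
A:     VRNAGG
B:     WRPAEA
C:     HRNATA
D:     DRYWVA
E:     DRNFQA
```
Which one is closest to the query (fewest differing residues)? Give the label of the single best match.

Hamming distances to query — A: 3; B: 3; C: 1; D: 3; E: 2.
Smallest is C with 1 mismatch.

C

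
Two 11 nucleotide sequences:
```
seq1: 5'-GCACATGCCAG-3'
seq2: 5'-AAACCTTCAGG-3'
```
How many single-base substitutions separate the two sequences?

6

Comparing position by position, 6 sites differ: 1 (G/A), 2 (C/A), 5 (A/C), 7 (G/T), 9 (C/A), 10 (A/G).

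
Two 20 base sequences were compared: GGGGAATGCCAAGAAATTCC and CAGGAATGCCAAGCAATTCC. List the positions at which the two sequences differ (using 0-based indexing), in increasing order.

Scanning 0-based: 0: G/C; 1: G/A; 13: A/C.

0, 1, 13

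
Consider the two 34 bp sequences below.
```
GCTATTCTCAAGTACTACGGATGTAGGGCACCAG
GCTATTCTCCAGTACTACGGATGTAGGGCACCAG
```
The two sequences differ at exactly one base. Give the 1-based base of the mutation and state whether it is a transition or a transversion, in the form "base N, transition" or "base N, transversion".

Base 10 changes A→C. A is a purine and C is a pyrimidine, so this is a transversion.

base 10, transversion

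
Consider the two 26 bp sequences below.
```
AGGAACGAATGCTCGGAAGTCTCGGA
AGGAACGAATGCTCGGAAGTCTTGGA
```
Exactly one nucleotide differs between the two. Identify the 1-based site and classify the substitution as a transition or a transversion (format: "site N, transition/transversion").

Site 23 changes C→T. C is a pyrimidine and T is a pyrimidine, so this is a transition.

site 23, transition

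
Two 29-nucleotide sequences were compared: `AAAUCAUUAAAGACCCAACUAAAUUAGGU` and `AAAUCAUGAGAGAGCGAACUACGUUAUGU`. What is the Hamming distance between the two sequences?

The sequences differ at positions 8, 10, 14, 16, 22, 23, 27 (1-based) — 7 in total.

7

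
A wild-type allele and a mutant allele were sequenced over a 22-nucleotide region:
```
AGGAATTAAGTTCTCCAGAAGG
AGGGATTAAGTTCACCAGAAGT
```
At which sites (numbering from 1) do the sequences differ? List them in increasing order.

4, 14, 22

Scanning 1-based: 4: A/G; 14: T/A; 22: G/T.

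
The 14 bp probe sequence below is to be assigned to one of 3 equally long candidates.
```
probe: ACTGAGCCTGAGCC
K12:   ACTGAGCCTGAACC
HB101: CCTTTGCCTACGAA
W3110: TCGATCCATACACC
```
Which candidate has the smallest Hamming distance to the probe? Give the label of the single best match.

K12 differs at 1 base; HB101 differs at 7 bases; W3110 differs at 9 bases. The closest is K12.

K12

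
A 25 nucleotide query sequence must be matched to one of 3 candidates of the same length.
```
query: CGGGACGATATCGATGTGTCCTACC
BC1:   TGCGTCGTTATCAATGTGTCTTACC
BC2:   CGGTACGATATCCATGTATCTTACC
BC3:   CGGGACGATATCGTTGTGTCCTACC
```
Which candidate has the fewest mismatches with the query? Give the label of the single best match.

BC3

BC1 differs at 6 bases; BC2 differs at 4 bases; BC3 differs at 1 base. The closest is BC3.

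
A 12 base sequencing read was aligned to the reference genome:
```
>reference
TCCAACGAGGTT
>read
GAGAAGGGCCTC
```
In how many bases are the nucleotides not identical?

8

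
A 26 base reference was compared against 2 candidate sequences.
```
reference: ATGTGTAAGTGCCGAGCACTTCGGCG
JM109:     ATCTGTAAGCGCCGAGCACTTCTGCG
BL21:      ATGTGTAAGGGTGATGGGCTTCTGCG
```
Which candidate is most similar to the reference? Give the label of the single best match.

JM109

Hamming distances to reference — JM109: 3; BL21: 8.
Smallest is JM109 with 3 mismatches.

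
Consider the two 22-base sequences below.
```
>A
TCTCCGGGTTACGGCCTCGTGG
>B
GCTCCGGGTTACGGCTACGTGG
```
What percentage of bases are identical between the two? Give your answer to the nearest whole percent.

86%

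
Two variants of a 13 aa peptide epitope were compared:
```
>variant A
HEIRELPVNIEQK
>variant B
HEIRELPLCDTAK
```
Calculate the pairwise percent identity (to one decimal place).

5 positions differ (8, 9, 10, 11, 12), so 8 of 13 match: 8/13 = 61.54%.

61.5%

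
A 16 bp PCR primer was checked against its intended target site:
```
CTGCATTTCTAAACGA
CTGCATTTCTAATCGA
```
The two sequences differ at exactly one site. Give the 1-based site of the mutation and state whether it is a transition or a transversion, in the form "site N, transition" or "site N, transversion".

site 13, transversion

The sequences differ only at site 13: A→T (purine→pyrimidine), a transversion.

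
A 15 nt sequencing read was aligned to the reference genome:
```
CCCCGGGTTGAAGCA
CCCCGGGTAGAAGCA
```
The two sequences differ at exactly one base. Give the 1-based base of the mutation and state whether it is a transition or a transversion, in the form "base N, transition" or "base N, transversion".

base 9, transversion

Base 9 changes T→A. T is a pyrimidine and A is a purine, so this is a transversion.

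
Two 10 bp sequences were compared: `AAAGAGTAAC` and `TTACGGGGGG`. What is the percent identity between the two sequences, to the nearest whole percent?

20%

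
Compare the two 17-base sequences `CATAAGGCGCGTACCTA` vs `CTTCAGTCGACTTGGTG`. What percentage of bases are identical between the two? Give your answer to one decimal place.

47.1%

Mismatches at positions 2, 4, 7, 10, 11, 13, 14, 15, 17 (1-based): 9 of 17.
Identical positions: 8/17 = 47.06% → 47.1%.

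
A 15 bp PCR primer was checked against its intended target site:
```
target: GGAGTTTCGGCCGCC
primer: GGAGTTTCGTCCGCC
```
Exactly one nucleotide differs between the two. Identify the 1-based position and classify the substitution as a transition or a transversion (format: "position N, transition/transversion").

The sequences differ only at position 10: G→T (purine→pyrimidine), a transversion.

position 10, transversion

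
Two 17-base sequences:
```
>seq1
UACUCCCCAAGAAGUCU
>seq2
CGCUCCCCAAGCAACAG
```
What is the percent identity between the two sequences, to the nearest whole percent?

7 positions differ (1, 2, 12, 14, 15, 16, 17), so 10 of 17 match: 10/17 = 58.82%.

59%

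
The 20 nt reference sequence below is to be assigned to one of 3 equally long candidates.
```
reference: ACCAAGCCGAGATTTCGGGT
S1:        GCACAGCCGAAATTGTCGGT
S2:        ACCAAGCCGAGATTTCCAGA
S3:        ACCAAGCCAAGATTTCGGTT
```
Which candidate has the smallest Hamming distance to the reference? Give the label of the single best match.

S1 differs at 7 sites; S2 differs at 3 sites; S3 differs at 2 sites. The closest is S3.

S3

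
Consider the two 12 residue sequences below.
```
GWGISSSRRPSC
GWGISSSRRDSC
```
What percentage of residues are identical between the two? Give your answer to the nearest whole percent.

1 position differs (10), so 11 of 12 match: 11/12 = 91.67%.

92%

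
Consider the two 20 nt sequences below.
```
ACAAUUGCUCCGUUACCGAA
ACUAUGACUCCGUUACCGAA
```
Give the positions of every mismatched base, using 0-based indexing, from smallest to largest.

2, 5, 6

Scanning 0-based: 2: A/U; 5: U/G; 6: G/A.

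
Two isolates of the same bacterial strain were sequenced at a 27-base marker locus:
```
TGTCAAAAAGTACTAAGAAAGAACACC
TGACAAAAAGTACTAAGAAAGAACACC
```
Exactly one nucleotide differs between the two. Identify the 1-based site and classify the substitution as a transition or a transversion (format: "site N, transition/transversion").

site 3, transversion

Site 3 changes T→A. T is a pyrimidine and A is a purine, so this is a transversion.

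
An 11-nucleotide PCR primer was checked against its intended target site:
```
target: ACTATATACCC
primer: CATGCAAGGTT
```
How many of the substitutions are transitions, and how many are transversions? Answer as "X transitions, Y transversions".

5 transitions, 4 transversions

Transitions (purine↔purine or pyrimidine↔pyrimidine): 4 A→G, 5 T→C, 8 A→G, 10 C→T, 11 C→T.
Transversions (purine↔pyrimidine): 1 A→C, 2 C→A, 7 T→A, 9 C→G.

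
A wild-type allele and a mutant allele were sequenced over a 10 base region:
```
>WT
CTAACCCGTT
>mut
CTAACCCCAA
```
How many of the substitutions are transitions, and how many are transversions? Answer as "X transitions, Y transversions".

0 transitions, 3 transversions

Transitions (purine↔purine or pyrimidine↔pyrimidine): none.
Transversions (purine↔pyrimidine): 8 G→C, 9 T→A, 10 T→A.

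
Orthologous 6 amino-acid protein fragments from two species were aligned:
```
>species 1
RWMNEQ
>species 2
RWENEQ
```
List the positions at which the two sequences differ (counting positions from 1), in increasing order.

3

Scanning 1-based: 3: M/E.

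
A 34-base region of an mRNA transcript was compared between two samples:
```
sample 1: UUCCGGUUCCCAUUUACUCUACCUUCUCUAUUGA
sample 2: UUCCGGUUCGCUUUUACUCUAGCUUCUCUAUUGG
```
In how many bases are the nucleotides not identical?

The sequences differ at bases 10, 12, 22, 34 (1-based) — 4 in total.

4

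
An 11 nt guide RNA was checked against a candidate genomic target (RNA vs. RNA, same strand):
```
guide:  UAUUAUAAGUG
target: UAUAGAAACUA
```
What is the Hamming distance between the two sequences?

5

The sequences differ at bases 4, 5, 6, 9, 11 (1-based) — 5 in total.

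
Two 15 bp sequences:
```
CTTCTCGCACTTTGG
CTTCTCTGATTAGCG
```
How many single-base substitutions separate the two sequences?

The sequences differ at positions 7, 8, 10, 12, 13, 14 (1-based) — 6 in total.

6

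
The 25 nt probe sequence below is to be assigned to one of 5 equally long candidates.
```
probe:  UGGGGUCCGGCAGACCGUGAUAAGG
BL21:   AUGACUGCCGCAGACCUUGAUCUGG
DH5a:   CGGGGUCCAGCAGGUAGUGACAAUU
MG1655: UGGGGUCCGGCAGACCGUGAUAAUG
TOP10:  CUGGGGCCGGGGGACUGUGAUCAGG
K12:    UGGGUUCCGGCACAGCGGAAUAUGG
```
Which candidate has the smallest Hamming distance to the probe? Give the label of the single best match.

BL21 differs at 9 positions; DH5a differs at 8 positions; MG1655 differs at 1 position; TOP10 differs at 7 positions; K12 differs at 6 positions. The closest is MG1655.

MG1655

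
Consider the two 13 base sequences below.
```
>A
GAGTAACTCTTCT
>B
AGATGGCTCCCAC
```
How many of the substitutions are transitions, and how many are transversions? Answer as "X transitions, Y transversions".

Mismatches (1-based):
position 1: G→A (purine→purine, transition)
position 2: A→G (purine→purine, transition)
position 3: G→A (purine→purine, transition)
position 5: A→G (purine→purine, transition)
position 6: A→G (purine→purine, transition)
position 10: T→C (pyrimidine→pyrimidine, transition)
position 11: T→C (pyrimidine→pyrimidine, transition)
position 12: C→A (pyrimidine→purine, transversion)
position 13: T→C (pyrimidine→pyrimidine, transition)

8 transitions, 1 transversion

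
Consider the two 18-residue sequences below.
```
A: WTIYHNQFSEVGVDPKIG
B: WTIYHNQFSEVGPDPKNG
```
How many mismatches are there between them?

2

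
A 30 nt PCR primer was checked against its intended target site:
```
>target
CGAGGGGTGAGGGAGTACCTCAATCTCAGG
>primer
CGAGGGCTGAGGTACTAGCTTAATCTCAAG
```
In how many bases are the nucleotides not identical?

Comparing position by position, 6 bases differ: 7 (G/C), 13 (G/T), 15 (G/C), 18 (C/G), 21 (C/T), 29 (G/A).

6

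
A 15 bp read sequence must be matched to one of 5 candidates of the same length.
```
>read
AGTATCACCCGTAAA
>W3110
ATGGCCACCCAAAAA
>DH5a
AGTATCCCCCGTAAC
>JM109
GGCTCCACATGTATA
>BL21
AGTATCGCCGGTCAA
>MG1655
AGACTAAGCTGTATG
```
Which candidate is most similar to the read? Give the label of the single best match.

DH5a

Hamming distances to read — W3110: 6; DH5a: 2; JM109: 7; BL21: 3; MG1655: 7.
Smallest is DH5a with 2 mismatches.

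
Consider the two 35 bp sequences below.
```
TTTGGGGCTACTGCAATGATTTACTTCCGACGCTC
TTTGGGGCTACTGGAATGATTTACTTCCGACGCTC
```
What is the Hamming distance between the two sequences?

Mismatches (1-based): site 14: C→G.

1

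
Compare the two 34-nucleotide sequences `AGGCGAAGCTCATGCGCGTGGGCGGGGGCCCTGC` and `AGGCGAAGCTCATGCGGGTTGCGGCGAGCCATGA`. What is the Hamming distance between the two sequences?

Comparing position by position, 8 bases differ: 17 (C/G), 20 (G/T), 22 (G/C), 23 (C/G), 25 (G/C), 27 (G/A), 31 (C/A), 34 (C/A).

8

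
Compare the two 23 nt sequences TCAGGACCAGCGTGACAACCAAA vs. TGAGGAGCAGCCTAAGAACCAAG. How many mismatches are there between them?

6

Comparing position by position, 6 positions differ: 2 (C/G), 7 (C/G), 12 (G/C), 14 (G/A), 16 (C/G), 23 (A/G).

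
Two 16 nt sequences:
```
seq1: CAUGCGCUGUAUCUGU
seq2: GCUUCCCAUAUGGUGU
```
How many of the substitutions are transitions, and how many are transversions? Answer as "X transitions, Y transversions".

0 transitions, 10 transversions

Mismatches (1-based):
site 1: C→G (pyrimidine→purine, transversion)
site 2: A→C (purine→pyrimidine, transversion)
site 4: G→U (purine→pyrimidine, transversion)
site 6: G→C (purine→pyrimidine, transversion)
site 8: U→A (pyrimidine→purine, transversion)
site 9: G→U (purine→pyrimidine, transversion)
site 10: U→A (pyrimidine→purine, transversion)
site 11: A→U (purine→pyrimidine, transversion)
site 12: U→G (pyrimidine→purine, transversion)
site 13: C→G (pyrimidine→purine, transversion)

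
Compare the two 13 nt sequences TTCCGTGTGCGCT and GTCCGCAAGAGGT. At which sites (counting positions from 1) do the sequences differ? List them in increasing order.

Differences at site 1 (T→G), site 6 (T→C), site 7 (G→A), site 8 (T→A), site 10 (C→A), site 12 (C→G).

1, 6, 7, 8, 10, 12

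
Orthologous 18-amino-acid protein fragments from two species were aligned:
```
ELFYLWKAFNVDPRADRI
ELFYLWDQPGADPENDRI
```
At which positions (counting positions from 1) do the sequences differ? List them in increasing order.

7, 8, 9, 10, 11, 14, 15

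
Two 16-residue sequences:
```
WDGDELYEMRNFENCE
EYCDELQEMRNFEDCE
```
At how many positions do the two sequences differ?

5

Mismatches (1-based): position 1: W→E; position 2: D→Y; position 3: G→C; position 7: Y→Q; position 14: N→D.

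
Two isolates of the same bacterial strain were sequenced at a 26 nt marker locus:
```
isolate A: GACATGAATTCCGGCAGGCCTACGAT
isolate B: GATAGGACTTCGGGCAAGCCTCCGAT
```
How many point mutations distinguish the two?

Mismatches (1-based): position 3: C→T; position 5: T→G; position 8: A→C; position 12: C→G; position 17: G→A; position 22: A→C.

6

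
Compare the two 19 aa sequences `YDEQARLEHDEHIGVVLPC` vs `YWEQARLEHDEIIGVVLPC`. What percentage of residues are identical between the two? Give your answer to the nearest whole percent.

Mismatches at positions 2, 12 (1-based): 2 of 19.
Identical positions: 17/19 = 89.47% → 89%.

89%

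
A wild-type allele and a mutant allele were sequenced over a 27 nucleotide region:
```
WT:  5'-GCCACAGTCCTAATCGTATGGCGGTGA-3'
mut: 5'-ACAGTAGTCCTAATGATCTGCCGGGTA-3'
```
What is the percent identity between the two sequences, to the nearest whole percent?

Mismatches at positions 1, 3, 4, 5, 15, 16, 18, 21, 25, 26 (1-based): 10 of 27.
Identical positions: 17/27 = 62.96% → 63%.

63%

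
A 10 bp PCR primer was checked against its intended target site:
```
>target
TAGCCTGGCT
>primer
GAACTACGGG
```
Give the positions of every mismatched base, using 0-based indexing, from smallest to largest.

Differences at position 0 (T→G), position 2 (G→A), position 4 (C→T), position 5 (T→A), position 6 (G→C), position 8 (C→G), position 9 (T→G).

0, 2, 4, 5, 6, 8, 9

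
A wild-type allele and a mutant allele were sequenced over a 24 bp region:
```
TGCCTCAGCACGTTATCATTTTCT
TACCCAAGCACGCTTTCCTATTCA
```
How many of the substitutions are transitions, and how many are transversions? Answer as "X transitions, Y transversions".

3 transitions, 5 transversions

Transitions (purine↔purine or pyrimidine↔pyrimidine): 2 G→A, 5 T→C, 13 T→C.
Transversions (purine↔pyrimidine): 6 C→A, 15 A→T, 18 A→C, 20 T→A, 24 T→A.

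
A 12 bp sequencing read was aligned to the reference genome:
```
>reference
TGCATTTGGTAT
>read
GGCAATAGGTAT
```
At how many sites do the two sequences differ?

3

Comparing position by position, 3 sites differ: 1 (T/G), 5 (T/A), 7 (T/A).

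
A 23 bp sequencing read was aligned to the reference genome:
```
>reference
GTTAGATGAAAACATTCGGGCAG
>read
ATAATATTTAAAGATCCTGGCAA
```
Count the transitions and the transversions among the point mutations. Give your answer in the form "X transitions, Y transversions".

Transitions (purine↔purine or pyrimidine↔pyrimidine): 1 G→A, 16 T→C, 23 G→A.
Transversions (purine↔pyrimidine): 3 T→A, 5 G→T, 8 G→T, 9 A→T, 13 C→G, 18 G→T.

3 transitions, 6 transversions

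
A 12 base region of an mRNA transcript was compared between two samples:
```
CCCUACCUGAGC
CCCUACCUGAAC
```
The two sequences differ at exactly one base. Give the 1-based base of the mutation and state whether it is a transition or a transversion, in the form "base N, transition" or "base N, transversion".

The sequences differ only at base 11: G→A (purine→purine), a transition.

base 11, transition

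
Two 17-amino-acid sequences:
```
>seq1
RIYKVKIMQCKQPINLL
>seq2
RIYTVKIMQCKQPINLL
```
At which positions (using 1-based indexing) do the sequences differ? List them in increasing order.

4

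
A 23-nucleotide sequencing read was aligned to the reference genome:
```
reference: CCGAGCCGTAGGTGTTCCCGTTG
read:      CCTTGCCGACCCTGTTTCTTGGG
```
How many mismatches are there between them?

11

The sequences differ at sites 3, 4, 9, 10, 11, 12, 17, 19, 20, 21, 22 (1-based) — 11 in total.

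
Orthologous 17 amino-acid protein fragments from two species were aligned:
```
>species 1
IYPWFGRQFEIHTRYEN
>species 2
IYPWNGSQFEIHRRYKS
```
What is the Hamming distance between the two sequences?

The sequences differ at positions 5, 7, 13, 16, 17 (1-based) — 5 in total.

5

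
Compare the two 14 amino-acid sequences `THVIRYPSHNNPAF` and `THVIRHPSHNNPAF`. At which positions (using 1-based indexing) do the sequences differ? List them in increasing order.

Scanning 1-based: 6: Y/H.

6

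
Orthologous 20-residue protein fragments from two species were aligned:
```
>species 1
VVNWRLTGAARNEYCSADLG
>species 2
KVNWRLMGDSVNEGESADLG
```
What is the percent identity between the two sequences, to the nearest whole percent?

65%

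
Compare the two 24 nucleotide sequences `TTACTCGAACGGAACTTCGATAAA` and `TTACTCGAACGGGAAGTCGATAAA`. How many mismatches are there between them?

Mismatches (1-based): site 13: A→G; site 15: C→A; site 16: T→G.

3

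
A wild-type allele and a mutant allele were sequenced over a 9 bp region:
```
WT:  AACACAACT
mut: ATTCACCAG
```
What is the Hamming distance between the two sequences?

8

The sequences differ at sites 2, 3, 4, 5, 6, 7, 8, 9 (1-based) — 8 in total.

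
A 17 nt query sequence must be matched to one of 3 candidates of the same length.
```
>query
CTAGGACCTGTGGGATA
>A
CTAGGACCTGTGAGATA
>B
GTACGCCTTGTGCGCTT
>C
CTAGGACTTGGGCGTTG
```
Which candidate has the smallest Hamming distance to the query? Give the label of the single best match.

A differs at 1 base; B differs at 7 bases; C differs at 5 bases. The closest is A.

A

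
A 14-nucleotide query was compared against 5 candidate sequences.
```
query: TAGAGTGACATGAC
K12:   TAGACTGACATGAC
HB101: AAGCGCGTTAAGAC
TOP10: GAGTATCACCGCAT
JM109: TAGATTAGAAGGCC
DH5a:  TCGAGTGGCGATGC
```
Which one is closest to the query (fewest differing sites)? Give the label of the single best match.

K12

K12 differs at 1 site; HB101 differs at 6 sites; TOP10 differs at 8 sites; JM109 differs at 6 sites; DH5a differs at 6 sites. The closest is K12.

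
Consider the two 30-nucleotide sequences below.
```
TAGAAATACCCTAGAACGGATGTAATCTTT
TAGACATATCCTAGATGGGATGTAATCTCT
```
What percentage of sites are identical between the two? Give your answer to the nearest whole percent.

83%

Mismatches at positions 5, 9, 16, 17, 29 (1-based): 5 of 30.
Identical positions: 25/30 = 83.33% → 83%.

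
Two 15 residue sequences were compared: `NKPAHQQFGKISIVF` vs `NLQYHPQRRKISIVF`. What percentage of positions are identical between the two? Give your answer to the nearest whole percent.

60%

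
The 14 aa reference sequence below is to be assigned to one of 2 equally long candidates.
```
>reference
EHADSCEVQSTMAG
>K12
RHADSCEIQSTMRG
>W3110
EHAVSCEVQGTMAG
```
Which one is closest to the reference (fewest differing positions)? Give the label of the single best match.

Hamming distances to reference — K12: 3; W3110: 2.
Smallest is W3110 with 2 mismatches.

W3110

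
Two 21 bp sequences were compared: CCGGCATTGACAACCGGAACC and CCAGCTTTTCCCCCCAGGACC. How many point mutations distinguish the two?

The sequences differ at bases 3, 6, 9, 10, 12, 13, 16, 18 (1-based) — 8 in total.

8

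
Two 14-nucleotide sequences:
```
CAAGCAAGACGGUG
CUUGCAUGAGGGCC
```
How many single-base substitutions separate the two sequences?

The sequences differ at bases 2, 3, 7, 10, 13, 14 (1-based) — 6 in total.

6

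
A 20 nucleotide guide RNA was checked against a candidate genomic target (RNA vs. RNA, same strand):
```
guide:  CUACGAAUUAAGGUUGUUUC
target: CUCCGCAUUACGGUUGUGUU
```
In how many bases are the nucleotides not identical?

Comparing position by position, 5 bases differ: 3 (A/C), 6 (A/C), 11 (A/C), 18 (U/G), 20 (C/U).

5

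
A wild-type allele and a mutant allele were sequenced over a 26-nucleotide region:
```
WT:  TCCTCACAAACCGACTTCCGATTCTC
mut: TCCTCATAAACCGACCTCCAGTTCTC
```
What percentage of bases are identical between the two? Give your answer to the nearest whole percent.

4 positions differ (7, 16, 20, 21), so 22 of 26 match: 22/26 = 84.62%.

85%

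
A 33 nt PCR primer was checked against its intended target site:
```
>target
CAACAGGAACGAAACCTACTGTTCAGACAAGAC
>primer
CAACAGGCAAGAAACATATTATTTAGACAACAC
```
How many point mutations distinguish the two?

7

Comparing position by position, 7 bases differ: 8 (A/C), 10 (C/A), 16 (C/A), 19 (C/T), 21 (G/A), 24 (C/T), 31 (G/C).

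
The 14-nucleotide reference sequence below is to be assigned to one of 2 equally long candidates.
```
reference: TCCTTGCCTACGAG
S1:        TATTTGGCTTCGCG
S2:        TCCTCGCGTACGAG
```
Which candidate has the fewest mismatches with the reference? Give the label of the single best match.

Hamming distances to reference — S1: 5; S2: 2.
Smallest is S2 with 2 mismatches.

S2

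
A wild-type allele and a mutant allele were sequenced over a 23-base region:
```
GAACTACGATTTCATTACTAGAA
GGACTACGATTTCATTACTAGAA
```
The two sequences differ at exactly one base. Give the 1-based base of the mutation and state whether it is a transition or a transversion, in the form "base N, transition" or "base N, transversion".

base 2, transition

The sequences differ only at base 2: A→G (purine→purine), a transition.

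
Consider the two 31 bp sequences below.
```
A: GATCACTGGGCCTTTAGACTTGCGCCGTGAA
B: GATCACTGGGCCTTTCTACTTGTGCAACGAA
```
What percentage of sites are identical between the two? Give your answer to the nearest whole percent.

Mismatches at positions 16, 17, 23, 26, 27, 28 (1-based): 6 of 31.
Identical positions: 25/31 = 80.65% → 81%.

81%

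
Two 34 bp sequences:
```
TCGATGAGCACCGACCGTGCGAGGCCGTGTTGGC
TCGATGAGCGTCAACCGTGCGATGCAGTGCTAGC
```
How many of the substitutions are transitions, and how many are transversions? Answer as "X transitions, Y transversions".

5 transitions, 2 transversions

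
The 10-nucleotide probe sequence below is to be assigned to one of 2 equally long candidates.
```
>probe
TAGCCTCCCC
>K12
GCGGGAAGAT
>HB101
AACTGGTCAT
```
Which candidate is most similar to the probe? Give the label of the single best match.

HB101

Hamming distances to probe — K12: 9; HB101: 8.
Smallest is HB101 with 8 mismatches.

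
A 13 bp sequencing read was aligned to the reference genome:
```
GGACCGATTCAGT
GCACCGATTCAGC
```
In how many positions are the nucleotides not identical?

2

Comparing position by position, 2 positions differ: 2 (G/C), 13 (T/C).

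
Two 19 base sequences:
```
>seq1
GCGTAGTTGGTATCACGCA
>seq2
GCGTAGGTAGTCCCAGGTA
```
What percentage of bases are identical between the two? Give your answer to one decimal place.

Mismatches at positions 7, 9, 12, 13, 16, 18 (1-based): 6 of 19.
Identical positions: 13/19 = 68.42% → 68.4%.

68.4%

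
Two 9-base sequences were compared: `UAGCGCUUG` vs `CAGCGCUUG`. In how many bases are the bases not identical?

The sequences differ at bases 1 (1-based) — 1 in total.

1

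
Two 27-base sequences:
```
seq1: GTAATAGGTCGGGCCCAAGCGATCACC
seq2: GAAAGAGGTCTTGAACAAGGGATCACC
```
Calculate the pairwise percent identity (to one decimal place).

7 positions differ (2, 5, 11, 12, 14, 15, 20), so 20 of 27 match: 20/27 = 74.07%.

74.1%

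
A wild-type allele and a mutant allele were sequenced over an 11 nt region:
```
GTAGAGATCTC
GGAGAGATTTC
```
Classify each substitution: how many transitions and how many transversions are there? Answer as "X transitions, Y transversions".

Mismatches (1-based):
base 2: T→G (pyrimidine→purine, transversion)
base 9: C→T (pyrimidine→pyrimidine, transition)

1 transition, 1 transversion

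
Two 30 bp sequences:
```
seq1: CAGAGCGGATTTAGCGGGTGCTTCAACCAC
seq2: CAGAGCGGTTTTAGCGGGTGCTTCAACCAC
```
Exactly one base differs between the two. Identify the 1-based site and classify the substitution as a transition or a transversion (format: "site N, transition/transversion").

The sequences differ only at site 9: A→T (purine→pyrimidine), a transversion.

site 9, transversion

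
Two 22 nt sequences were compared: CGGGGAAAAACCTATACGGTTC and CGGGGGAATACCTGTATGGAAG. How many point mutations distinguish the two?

7

Mismatches (1-based): site 6: A→G; site 9: A→T; site 14: A→G; site 17: C→T; site 20: T→A; site 21: T→A; site 22: C→G.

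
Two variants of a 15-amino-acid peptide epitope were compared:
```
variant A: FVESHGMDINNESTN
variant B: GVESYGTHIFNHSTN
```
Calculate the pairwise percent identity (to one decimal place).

Mismatches at positions 1, 5, 7, 8, 10, 12 (1-based): 6 of 15.
Identical positions: 9/15 = 60% → 60.0%.

60.0%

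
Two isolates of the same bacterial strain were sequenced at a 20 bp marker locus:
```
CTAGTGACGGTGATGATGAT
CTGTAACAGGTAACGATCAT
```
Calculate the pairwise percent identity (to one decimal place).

Mismatches at positions 3, 4, 5, 6, 7, 8, 12, 14, 18 (1-based): 9 of 20.
Identical positions: 11/20 = 55% → 55.0%.

55.0%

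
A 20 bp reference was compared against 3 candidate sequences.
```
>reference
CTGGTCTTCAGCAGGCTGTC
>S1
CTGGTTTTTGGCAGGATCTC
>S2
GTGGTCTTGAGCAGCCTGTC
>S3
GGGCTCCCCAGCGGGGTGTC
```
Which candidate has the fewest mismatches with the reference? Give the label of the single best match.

S2

Hamming distances to reference — S1: 5; S2: 3; S3: 7.
Smallest is S2 with 3 mismatches.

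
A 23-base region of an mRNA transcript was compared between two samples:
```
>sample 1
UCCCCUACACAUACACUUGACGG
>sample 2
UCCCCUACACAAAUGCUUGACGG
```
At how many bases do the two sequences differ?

3

Mismatches (1-based): base 12: U→A; base 14: C→U; base 15: A→G.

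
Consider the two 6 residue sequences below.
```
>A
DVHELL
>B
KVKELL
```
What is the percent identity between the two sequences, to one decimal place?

66.7%

2 positions differ (1, 3), so 4 of 6 match: 4/6 = 66.67%.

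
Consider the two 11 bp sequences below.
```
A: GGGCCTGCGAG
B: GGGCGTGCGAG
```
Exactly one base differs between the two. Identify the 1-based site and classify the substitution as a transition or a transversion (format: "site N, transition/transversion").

The sequences differ only at site 5: C→G (pyrimidine→purine), a transversion.

site 5, transversion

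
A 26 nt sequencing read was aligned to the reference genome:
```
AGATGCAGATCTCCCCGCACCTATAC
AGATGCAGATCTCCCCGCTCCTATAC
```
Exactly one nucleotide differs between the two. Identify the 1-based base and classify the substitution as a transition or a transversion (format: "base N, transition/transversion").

base 19, transversion

Base 19 changes A→T. A is a purine and T is a pyrimidine, so this is a transversion.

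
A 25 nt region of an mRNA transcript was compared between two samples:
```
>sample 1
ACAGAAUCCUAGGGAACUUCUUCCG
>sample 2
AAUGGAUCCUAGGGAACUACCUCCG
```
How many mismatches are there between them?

The sequences differ at sites 2, 3, 5, 19, 21 (1-based) — 5 in total.

5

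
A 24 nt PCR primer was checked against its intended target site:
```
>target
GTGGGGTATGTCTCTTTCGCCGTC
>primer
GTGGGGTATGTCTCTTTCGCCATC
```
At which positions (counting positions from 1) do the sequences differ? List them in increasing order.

22

Scanning 1-based: 22: G/A.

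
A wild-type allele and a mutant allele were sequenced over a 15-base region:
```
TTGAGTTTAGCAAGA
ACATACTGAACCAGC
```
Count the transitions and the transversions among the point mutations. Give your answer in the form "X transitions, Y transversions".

5 transitions, 5 transversions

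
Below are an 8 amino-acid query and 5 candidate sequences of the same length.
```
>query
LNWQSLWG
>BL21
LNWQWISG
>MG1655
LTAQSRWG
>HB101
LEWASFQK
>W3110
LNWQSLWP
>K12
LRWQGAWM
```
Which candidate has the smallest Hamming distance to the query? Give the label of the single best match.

BL21 differs at 3 positions; MG1655 differs at 3 positions; HB101 differs at 5 positions; W3110 differs at 1 position; K12 differs at 4 positions. The closest is W3110.

W3110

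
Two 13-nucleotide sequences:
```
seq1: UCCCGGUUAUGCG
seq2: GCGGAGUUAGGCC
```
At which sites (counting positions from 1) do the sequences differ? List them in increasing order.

1, 3, 4, 5, 10, 13

Scanning 1-based: 1: U/G; 3: C/G; 4: C/G; 5: G/A; 10: U/G; 13: G/C.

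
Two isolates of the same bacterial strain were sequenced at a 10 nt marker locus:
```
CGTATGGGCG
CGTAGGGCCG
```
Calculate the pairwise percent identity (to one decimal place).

80.0%

2 positions differ (5, 8), so 8 of 10 match: 8/10 = 80%.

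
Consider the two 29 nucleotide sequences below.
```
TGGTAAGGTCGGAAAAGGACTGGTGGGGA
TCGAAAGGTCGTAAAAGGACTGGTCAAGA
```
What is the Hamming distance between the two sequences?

Mismatches (1-based): base 2: G→C; base 4: T→A; base 12: G→T; base 25: G→C; base 26: G→A; base 27: G→A.

6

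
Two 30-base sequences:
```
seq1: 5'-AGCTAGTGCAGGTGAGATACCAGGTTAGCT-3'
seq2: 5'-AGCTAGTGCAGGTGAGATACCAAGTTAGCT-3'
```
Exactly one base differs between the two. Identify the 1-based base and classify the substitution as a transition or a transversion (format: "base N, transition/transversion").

base 23, transition

Base 23 changes G→A. G is a purine and A is a purine, so this is a transition.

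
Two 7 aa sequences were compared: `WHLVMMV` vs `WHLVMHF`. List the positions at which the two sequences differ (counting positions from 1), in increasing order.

Differences at position 6 (M→H), position 7 (V→F).

6, 7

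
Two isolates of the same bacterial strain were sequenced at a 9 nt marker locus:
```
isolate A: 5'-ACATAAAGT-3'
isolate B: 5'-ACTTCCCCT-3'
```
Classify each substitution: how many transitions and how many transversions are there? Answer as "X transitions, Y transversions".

0 transitions, 5 transversions

Mismatches (1-based):
position 3: A→T (purine→pyrimidine, transversion)
position 5: A→C (purine→pyrimidine, transversion)
position 6: A→C (purine→pyrimidine, transversion)
position 7: A→C (purine→pyrimidine, transversion)
position 8: G→C (purine→pyrimidine, transversion)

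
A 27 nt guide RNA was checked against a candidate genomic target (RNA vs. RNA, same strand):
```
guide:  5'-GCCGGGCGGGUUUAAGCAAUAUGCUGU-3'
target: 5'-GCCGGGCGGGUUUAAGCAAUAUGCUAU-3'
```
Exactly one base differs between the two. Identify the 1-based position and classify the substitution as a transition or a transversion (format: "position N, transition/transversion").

position 26, transition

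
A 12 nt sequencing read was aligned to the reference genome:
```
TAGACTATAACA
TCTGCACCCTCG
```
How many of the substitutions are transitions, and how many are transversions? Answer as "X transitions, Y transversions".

3 transitions, 6 transversions

Mismatches (1-based):
base 2: A→C (purine→pyrimidine, transversion)
base 3: G→T (purine→pyrimidine, transversion)
base 4: A→G (purine→purine, transition)
base 6: T→A (pyrimidine→purine, transversion)
base 7: A→C (purine→pyrimidine, transversion)
base 8: T→C (pyrimidine→pyrimidine, transition)
base 9: A→C (purine→pyrimidine, transversion)
base 10: A→T (purine→pyrimidine, transversion)
base 12: A→G (purine→purine, transition)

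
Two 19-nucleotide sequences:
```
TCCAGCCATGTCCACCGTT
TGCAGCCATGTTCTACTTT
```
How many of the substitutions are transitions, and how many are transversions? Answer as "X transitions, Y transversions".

1 transition, 4 transversions

Mismatches (1-based):
base 2: C→G (pyrimidine→purine, transversion)
base 12: C→T (pyrimidine→pyrimidine, transition)
base 14: A→T (purine→pyrimidine, transversion)
base 15: C→A (pyrimidine→purine, transversion)
base 17: G→T (purine→pyrimidine, transversion)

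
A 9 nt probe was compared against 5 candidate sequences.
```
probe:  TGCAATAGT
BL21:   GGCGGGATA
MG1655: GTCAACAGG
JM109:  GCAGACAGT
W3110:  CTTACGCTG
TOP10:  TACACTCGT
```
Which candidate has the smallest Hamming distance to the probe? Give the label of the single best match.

TOP10

Hamming distances to probe — BL21: 6; MG1655: 4; JM109: 5; W3110: 8; TOP10: 3.
Smallest is TOP10 with 3 mismatches.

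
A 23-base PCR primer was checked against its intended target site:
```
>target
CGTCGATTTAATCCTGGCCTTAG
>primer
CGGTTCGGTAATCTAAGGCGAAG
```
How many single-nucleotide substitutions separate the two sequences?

12

Comparing position by position, 12 positions differ: 3 (T/G), 4 (C/T), 5 (G/T), 6 (A/C), 7 (T/G), 8 (T/G), 14 (C/T), 15 (T/A), 16 (G/A), 18 (C/G), 20 (T/G), 21 (T/A).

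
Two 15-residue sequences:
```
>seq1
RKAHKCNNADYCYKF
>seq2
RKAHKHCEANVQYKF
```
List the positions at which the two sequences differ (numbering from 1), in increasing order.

Scanning 1-based: 6: C/H; 7: N/C; 8: N/E; 10: D/N; 11: Y/V; 12: C/Q.

6, 7, 8, 10, 11, 12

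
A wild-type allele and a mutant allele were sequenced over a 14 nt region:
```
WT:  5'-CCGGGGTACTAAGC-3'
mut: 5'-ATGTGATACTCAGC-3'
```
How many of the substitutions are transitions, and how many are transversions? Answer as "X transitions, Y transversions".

Mismatches (1-based):
site 1: C→A (pyrimidine→purine, transversion)
site 2: C→T (pyrimidine→pyrimidine, transition)
site 4: G→T (purine→pyrimidine, transversion)
site 6: G→A (purine→purine, transition)
site 11: A→C (purine→pyrimidine, transversion)

2 transitions, 3 transversions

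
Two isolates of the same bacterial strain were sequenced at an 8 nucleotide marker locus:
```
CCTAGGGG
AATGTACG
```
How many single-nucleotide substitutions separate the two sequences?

6

Comparing position by position, 6 bases differ: 1 (C/A), 2 (C/A), 4 (A/G), 5 (G/T), 6 (G/A), 7 (G/C).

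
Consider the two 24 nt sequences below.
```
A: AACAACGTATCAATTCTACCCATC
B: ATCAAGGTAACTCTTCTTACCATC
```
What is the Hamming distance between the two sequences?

7

Comparing position by position, 7 bases differ: 2 (A/T), 6 (C/G), 10 (T/A), 12 (A/T), 13 (A/C), 18 (A/T), 19 (C/A).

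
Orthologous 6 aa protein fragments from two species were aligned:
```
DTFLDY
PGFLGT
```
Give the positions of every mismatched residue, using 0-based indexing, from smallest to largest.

0, 1, 4, 5

Differences at position 0 (D→P), position 1 (T→G), position 4 (D→G), position 5 (Y→T).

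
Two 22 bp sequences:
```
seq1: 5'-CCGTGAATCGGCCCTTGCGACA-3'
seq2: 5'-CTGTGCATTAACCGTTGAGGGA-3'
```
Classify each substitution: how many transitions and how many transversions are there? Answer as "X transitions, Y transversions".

5 transitions, 4 transversions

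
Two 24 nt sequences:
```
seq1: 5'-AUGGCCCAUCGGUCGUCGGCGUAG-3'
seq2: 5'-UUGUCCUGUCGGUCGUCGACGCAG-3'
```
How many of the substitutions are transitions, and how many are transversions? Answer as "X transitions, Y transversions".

4 transitions, 2 transversions

Transitions (purine↔purine or pyrimidine↔pyrimidine): 7 C→U, 8 A→G, 19 G→A, 22 U→C.
Transversions (purine↔pyrimidine): 1 A→U, 4 G→U.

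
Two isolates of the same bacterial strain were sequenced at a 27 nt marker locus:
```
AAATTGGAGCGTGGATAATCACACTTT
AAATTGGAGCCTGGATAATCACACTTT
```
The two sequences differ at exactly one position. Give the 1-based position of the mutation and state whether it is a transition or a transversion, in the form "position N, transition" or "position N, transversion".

The sequences differ only at position 11: G→C (purine→pyrimidine), a transversion.

position 11, transversion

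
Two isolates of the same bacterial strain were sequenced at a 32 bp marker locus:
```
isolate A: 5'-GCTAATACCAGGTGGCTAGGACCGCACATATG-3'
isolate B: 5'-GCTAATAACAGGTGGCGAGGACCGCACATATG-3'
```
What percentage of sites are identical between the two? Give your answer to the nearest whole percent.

Mismatches at positions 8, 17 (1-based): 2 of 32.
Identical positions: 30/32 = 93.75% → 94%.

94%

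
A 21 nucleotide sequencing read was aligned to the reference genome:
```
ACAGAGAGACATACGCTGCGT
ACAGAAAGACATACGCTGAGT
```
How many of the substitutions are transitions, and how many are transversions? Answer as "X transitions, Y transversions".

Mismatches (1-based):
site 6: G→A (purine→purine, transition)
site 19: C→A (pyrimidine→purine, transversion)

1 transition, 1 transversion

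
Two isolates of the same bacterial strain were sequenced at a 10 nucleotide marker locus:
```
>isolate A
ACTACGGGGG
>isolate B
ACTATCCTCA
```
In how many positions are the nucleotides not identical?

Comparing position by position, 6 positions differ: 5 (C/T), 6 (G/C), 7 (G/C), 8 (G/T), 9 (G/C), 10 (G/A).

6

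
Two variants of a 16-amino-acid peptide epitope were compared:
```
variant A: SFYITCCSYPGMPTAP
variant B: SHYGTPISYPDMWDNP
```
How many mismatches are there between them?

8

The sequences differ at positions 2, 4, 6, 7, 11, 13, 14, 15 (1-based) — 8 in total.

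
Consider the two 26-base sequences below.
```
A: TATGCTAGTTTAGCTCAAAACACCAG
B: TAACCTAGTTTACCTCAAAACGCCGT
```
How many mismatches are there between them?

Comparing position by position, 6 sites differ: 3 (T/A), 4 (G/C), 13 (G/C), 22 (A/G), 25 (A/G), 26 (G/T).

6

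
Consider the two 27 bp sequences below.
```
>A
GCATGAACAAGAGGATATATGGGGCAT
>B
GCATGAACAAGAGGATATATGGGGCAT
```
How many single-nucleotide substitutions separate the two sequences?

0

The two sequences are identical at every position.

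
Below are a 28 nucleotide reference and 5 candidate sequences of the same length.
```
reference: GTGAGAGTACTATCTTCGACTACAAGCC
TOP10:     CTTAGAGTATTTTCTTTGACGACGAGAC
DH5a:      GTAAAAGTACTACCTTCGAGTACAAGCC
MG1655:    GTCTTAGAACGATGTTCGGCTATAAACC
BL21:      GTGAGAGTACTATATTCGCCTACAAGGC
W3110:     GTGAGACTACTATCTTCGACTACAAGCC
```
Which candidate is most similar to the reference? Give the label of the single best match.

W3110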